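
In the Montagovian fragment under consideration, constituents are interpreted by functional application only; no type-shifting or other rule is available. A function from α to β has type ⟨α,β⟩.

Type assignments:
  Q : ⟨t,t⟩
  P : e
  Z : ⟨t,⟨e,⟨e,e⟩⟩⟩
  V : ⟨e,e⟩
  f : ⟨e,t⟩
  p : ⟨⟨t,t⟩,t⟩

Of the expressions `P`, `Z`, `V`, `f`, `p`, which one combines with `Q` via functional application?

P : e — no; Q wants t, and P wants nothing (atomic).
Z : ⟨t,⟨e,⟨e,e⟩⟩⟩ — no; Q wants t, and Z wants t.
V : ⟨e,e⟩ — no; Q wants t, and V wants e.
f : ⟨e,t⟩ — no; Q wants t, and f wants e.
p — combines: p : ⟨⟨t,t⟩,t⟩ takes Q : ⟨t,t⟩ as argument, giving t.

p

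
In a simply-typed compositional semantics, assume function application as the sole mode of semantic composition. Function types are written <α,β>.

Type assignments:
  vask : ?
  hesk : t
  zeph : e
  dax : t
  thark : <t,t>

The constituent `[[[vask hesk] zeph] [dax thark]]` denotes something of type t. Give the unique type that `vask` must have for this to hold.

<t,<e,<t,t>>>

[[[vask hesk] zeph] [dax thark]] is required to be t. [dax thark] : t cannot yield t as functor, so [[vask hesk] zeph] : <t,t>.
[[vask hesk] zeph] is required to be <t,t>. zeph : e cannot yield <t,t> as functor, so [vask hesk] : <e,<t,t>>.
[vask hesk] is required to be <e,<t,t>>. hesk : t cannot yield <e,<t,t>> as functor, so vask : <t,<e,<t,t>>>.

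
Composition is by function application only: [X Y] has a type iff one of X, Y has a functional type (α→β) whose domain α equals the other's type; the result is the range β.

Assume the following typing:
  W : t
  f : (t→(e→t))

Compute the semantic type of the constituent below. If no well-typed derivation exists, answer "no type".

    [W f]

At [W f], f : (t→(e→t)) takes W : t, giving (e→t).

(e→t)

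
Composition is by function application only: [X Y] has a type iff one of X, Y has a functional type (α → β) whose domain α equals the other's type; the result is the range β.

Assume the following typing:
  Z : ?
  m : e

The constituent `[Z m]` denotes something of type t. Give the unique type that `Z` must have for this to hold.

(e → t)

[Z m] must have type t. The sister m has type e; that is not a function onto t, so Z must be the functor, of type (e → t).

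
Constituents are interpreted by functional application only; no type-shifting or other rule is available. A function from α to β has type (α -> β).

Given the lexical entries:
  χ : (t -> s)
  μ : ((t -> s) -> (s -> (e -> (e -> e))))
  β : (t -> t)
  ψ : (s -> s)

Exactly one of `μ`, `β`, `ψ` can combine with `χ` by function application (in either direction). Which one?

μ — combines: μ : ((t -> s) -> (s -> (e -> (e -> e)))) takes χ : (t -> s) as argument, giving (s -> (e -> (e -> e))).
β : (t -> t) — χ needs t; β needs t; neither fits.
ψ : (s -> s) — χ needs t; ψ needs s; neither fits.

μ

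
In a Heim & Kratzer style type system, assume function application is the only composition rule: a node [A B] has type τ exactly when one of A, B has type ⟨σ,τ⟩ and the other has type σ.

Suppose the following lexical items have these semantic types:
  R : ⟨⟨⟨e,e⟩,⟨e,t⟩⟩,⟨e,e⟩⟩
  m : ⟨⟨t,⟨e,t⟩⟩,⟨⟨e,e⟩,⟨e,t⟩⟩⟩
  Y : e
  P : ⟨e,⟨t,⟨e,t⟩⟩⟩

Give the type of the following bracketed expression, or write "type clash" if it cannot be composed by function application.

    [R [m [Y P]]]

⟨e,e⟩

[Y P]: P is ⟨e,⟨t,⟨e,t⟩⟩⟩, Y is e; result ⟨t,⟨e,t⟩⟩.
[m [Y P]]: m is ⟨⟨t,⟨e,t⟩⟩,⟨⟨e,e⟩,⟨e,t⟩⟩⟩, [Y P] is ⟨t,⟨e,t⟩⟩; result ⟨⟨e,e⟩,⟨e,t⟩⟩.
[R [m [Y P]]]: R is ⟨⟨⟨e,e⟩,⟨e,t⟩⟩,⟨e,e⟩⟩, [m [Y P]] is ⟨⟨e,e⟩,⟨e,t⟩⟩; result ⟨e,e⟩.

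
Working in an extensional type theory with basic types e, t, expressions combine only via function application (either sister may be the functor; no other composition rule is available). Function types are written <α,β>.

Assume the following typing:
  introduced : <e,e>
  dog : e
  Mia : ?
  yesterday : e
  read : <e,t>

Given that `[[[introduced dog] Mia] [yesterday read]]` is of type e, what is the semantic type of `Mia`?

<e,<t,e>>

[[[introduced dog] Mia] [yesterday read]] is required to be e. [yesterday read] : t cannot yield e as functor, so [[introduced dog] Mia] : <t,e>.
[[introduced dog] Mia] is required to be <t,e>. [introduced dog] : e cannot yield <t,e> as functor, so Mia : <e,<t,e>>.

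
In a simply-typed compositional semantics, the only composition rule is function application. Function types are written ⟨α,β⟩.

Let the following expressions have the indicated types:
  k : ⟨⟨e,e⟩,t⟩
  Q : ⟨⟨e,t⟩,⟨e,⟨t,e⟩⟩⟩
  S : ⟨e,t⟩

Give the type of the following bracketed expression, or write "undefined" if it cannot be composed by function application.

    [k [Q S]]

undefined

[Q S]: functor Q : ⟨⟨e,t⟩,⟨e,⟨t,e⟩⟩⟩, argument S : ⟨e,t⟩; result ⟨e,⟨t,e⟩⟩.
[k [Q S]]: ⟨⟨e,e⟩,t⟩ and ⟨e,⟨t,e⟩⟩ cannot combine by function application — type clash.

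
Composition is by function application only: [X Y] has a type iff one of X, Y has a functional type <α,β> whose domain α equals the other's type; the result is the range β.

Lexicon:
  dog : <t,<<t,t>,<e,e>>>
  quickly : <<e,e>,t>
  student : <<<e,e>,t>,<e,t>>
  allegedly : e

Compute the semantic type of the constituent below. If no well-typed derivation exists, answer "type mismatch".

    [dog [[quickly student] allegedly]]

[quickly student] — student of type <<<e,e>,t>,<e,t>> combines with quickly of type <<e,e>,t>: type <e,t>.
[[quickly student] allegedly] — [quickly student] of type <e,t> combines with allegedly of type e: type t.
[dog [[quickly student] allegedly]] — dog of type <t,<<t,t>,<e,e>>> combines with [[quickly student] allegedly] of type t: type <<t,t>,<e,e>>.

<<t,t>,<e,e>>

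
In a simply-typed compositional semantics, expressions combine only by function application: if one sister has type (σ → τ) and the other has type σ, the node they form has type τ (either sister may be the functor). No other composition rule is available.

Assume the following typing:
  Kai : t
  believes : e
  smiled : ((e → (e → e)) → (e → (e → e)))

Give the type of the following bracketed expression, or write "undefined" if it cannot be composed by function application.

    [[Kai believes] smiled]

[Kai believes]: t and e cannot combine by function application — type clash.

undefined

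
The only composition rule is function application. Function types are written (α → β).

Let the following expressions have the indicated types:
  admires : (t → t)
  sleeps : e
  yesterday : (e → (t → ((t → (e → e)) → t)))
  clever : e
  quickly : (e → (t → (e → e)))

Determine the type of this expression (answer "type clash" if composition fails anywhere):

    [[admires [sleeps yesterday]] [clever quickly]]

At [sleeps yesterday], yesterday : (e → (t → ((t → (e → e)) → t))) takes sleeps : e, giving (t → ((t → (e → e)) → t)).
At [admires [sleeps yesterday]]: neither (t → t) nor (t → ((t → (e → e)) → t)) can take the other as argument; the node is ill-typed.

type clash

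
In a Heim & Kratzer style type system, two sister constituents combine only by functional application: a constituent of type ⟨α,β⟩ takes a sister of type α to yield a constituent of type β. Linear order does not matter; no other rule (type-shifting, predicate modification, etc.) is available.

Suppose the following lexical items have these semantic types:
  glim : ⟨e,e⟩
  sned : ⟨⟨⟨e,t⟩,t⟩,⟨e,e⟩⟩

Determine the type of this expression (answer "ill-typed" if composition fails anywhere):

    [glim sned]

ill-typed

[glim sned]: ⟨e,e⟩ and ⟨⟨⟨e,t⟩,t⟩,⟨e,e⟩⟩ cannot combine by function application — type clash.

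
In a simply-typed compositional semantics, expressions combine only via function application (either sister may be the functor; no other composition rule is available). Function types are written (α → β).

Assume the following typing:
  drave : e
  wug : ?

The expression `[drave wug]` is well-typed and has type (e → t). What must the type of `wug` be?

At [drave wug] (required: (e → t)): drave is e, which is not a function with range (e → t); hence wug is the functor — type (e → (e → t)).

(e → (e → t))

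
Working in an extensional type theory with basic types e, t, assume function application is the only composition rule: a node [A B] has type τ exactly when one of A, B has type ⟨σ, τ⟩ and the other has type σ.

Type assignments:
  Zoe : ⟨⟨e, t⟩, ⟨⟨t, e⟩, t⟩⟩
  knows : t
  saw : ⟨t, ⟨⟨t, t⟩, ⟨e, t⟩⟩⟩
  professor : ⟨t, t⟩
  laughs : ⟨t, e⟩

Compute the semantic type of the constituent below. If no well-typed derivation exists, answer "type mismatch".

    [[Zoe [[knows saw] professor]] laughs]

t

[knows saw]: saw is ⟨t, ⟨⟨t, t⟩, ⟨e, t⟩⟩⟩, knows is t; result ⟨⟨t, t⟩, ⟨e, t⟩⟩.
[[knows saw] professor]: [knows saw] is ⟨⟨t, t⟩, ⟨e, t⟩⟩, professor is ⟨t, t⟩; result ⟨e, t⟩.
[Zoe [[knows saw] professor]]: Zoe is ⟨⟨e, t⟩, ⟨⟨t, e⟩, t⟩⟩, [[knows saw] professor] is ⟨e, t⟩; result ⟨⟨t, e⟩, t⟩.
[[Zoe [[knows saw] professor]] laughs]: [Zoe [[knows saw] professor]] is ⟨⟨t, e⟩, t⟩, laughs is ⟨t, e⟩; result t.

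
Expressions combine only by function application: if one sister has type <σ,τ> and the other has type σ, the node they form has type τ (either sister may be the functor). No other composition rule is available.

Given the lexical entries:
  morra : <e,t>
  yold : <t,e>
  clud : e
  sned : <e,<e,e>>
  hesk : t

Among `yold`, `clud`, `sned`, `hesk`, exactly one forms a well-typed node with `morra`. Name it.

yold : <t,e> — no; morra wants e, and yold wants t.
clud — combines: morra : <e,t> takes clud : e as argument, giving t.
sned : <e,<e,e>> — no; morra wants e, and sned wants e.
hesk : t — no; morra wants e, and hesk wants nothing (atomic).

clud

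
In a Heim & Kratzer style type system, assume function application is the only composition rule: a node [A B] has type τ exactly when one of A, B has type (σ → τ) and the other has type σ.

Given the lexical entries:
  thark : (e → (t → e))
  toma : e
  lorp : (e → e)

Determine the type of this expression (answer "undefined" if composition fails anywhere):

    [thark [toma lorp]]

At [toma lorp], lorp : (e → e) takes toma : e, giving e.
At [thark [toma lorp]], thark : (e → (t → e)) takes [toma lorp] : e, giving (t → e).

(t → e)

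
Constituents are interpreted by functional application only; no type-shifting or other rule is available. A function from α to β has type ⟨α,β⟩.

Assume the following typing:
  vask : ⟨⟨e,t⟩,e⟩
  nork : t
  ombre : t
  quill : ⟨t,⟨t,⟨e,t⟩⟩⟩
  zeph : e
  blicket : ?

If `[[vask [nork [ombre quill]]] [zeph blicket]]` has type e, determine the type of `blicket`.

⟨e,⟨e,e⟩⟩

For [[vask [nork [ombre quill]]] [zeph blicket]] to have type e with [vask [nork [ombre quill]]] of type e, [zeph blicket] must be the function: [zeph blicket] : ⟨e,e⟩.
For [zeph blicket] to have type ⟨e,e⟩ with zeph of type e, blicket must be the function: blicket : ⟨e,⟨e,e⟩⟩.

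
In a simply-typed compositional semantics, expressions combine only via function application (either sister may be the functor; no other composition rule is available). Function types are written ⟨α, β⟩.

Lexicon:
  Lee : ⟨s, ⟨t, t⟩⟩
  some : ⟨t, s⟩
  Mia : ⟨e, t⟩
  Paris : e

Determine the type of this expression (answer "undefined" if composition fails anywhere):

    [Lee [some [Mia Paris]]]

⟨t, t⟩

[Mia Paris]: ⟨e, t⟩ applied to e yields t.
[some [Mia Paris]]: ⟨t, s⟩ applied to t yields s.
[Lee [some [Mia Paris]]]: ⟨s, ⟨t, t⟩⟩ applied to s yields ⟨t, t⟩.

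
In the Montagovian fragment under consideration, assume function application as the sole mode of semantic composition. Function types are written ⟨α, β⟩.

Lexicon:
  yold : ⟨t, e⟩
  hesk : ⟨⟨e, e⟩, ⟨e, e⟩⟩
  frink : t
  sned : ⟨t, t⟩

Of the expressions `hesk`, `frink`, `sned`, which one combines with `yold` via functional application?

hesk : ⟨⟨e, e⟩, ⟨e, e⟩⟩ — yold needs t; hesk needs ⟨e, e⟩; neither fits.
frink — combines: yold : ⟨t, e⟩ takes frink : t as argument, giving e.
sned : ⟨t, t⟩ — yold needs t; sned needs t; neither fits.

frink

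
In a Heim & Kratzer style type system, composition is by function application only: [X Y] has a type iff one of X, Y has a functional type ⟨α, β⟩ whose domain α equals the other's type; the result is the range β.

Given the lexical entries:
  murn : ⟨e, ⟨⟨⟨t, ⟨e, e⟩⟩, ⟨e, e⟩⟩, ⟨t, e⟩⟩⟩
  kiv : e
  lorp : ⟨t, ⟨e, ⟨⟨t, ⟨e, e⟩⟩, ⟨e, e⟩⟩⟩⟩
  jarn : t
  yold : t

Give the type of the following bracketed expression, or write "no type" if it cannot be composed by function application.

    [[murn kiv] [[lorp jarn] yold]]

no type

[murn kiv]: ⟨e, ⟨⟨⟨t, ⟨e, e⟩⟩, ⟨e, e⟩⟩, ⟨t, e⟩⟩⟩ applied to e yields ⟨⟨⟨t, ⟨e, e⟩⟩, ⟨e, e⟩⟩, ⟨t, e⟩⟩.
[lorp jarn]: ⟨t, ⟨e, ⟨⟨t, ⟨e, e⟩⟩, ⟨e, e⟩⟩⟩⟩ applied to t yields ⟨e, ⟨⟨t, ⟨e, e⟩⟩, ⟨e, e⟩⟩⟩.
[[lorp jarn] yold]: ⟨e, ⟨⟨t, ⟨e, e⟩⟩, ⟨e, e⟩⟩⟩ and t cannot combine by function application — type clash.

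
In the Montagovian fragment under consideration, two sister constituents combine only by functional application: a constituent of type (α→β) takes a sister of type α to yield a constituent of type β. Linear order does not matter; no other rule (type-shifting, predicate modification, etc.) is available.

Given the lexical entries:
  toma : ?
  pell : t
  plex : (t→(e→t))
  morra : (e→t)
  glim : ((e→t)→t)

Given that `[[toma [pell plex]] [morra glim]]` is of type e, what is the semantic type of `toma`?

((e→t)→(t→e))

At [[toma [pell plex]] [morra glim]] (required: e): [morra glim] is t, which is not a function with range e; hence [toma [pell plex]] is the functor — type (t→e).
At [toma [pell plex]] (required: (t→e)): [pell plex] is (e→t), which is not a function with range (t→e); hence toma is the functor — type ((e→t)→(t→e)).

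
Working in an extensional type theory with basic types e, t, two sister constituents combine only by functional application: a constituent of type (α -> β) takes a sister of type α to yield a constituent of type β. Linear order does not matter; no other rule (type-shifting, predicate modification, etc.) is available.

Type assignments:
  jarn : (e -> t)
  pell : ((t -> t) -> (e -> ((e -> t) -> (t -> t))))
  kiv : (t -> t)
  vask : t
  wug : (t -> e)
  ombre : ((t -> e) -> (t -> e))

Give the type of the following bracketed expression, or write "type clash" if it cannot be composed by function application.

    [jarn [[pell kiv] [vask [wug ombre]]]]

(t -> t)

At [pell kiv], pell : ((t -> t) -> (e -> ((e -> t) -> (t -> t)))) takes kiv : (t -> t), giving (e -> ((e -> t) -> (t -> t))).
At [wug ombre], ombre : ((t -> e) -> (t -> e)) takes wug : (t -> e), giving (t -> e).
At [vask [wug ombre]], [wug ombre] : (t -> e) takes vask : t, giving e.
At [[pell kiv] [vask [wug ombre]]], [pell kiv] : (e -> ((e -> t) -> (t -> t))) takes [vask [wug ombre]] : e, giving ((e -> t) -> (t -> t)).
At [jarn [[pell kiv] [vask [wug ombre]]]], [[pell kiv] [vask [wug ombre]]] : ((e -> t) -> (t -> t)) takes jarn : (e -> t), giving (t -> t).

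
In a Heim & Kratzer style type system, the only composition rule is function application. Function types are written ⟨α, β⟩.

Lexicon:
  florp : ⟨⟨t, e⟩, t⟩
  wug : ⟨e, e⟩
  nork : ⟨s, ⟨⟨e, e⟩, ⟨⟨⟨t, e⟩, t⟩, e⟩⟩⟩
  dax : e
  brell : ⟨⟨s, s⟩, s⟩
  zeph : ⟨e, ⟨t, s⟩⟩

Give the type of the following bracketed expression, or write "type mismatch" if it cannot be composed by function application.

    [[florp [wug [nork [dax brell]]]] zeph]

type mismatch

[dax brell]: e with ⟨⟨s, s⟩, s⟩ — neither is a function whose domain matches the other; composition fails here.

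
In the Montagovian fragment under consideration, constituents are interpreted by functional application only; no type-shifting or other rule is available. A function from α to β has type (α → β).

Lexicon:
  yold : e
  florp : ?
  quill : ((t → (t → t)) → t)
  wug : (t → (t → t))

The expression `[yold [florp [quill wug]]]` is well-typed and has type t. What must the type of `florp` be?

[yold [florp [quill wug]]] must have type t. The sister yold has type e; that is not a function onto t, so [florp [quill wug]] must be the functor, of type (e → t).
[florp [quill wug]] must have type (e → t). The sister [quill wug] has type t; that is not a function onto (e → t), so florp must be the functor, of type (t → (e → t)).

(t → (e → t))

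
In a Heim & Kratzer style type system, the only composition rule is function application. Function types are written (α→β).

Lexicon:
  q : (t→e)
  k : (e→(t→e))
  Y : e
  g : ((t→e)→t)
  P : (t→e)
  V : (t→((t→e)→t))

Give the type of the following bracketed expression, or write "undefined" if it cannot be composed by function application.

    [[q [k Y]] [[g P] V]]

At [k Y], k : (e→(t→e)) takes Y : e, giving (t→e).
[q [k Y]]: (t→e) with (t→e) — neither is a function whose domain matches the other; composition fails here.

undefined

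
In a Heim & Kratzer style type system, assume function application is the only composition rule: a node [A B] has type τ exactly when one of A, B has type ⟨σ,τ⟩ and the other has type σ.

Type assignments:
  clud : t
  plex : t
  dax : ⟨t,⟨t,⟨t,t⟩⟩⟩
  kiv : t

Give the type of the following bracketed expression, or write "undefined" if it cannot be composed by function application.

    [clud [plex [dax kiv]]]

t

At [dax kiv], dax : ⟨t,⟨t,⟨t,t⟩⟩⟩ takes kiv : t, giving ⟨t,⟨t,t⟩⟩.
At [plex [dax kiv]], [dax kiv] : ⟨t,⟨t,t⟩⟩ takes plex : t, giving ⟨t,t⟩.
At [clud [plex [dax kiv]]], [plex [dax kiv]] : ⟨t,t⟩ takes clud : t, giving t.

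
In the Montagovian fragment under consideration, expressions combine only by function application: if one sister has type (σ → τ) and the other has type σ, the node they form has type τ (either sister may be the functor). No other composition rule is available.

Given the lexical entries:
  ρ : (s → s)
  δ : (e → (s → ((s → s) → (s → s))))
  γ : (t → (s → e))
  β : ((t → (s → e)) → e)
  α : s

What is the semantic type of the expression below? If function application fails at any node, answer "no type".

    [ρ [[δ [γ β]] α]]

(s → s)

At [γ β], β : ((t → (s → e)) → e) takes γ : (t → (s → e)), giving e.
At [δ [γ β]], δ : (e → (s → ((s → s) → (s → s)))) takes [γ β] : e, giving (s → ((s → s) → (s → s))).
At [[δ [γ β]] α], [δ [γ β]] : (s → ((s → s) → (s → s))) takes α : s, giving ((s → s) → (s → s)).
At [ρ [[δ [γ β]] α]], [[δ [γ β]] α] : ((s → s) → (s → s)) takes ρ : (s → s), giving (s → s).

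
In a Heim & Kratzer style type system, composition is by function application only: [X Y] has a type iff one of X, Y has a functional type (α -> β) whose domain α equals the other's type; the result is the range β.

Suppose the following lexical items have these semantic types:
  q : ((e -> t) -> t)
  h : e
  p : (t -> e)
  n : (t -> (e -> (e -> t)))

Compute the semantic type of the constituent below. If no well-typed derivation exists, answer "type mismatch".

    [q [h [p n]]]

type mismatch

At [p n]: neither (t -> e) nor (t -> (e -> (e -> t))) can take the other as argument; the node is ill-typed.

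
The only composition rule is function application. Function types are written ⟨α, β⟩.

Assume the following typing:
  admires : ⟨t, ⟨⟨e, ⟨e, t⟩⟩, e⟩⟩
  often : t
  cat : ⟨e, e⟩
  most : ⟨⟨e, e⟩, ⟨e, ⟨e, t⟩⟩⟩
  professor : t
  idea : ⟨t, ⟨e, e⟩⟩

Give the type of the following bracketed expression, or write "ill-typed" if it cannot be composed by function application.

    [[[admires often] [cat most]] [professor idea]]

[admires often]: ⟨t, ⟨⟨e, ⟨e, t⟩⟩, e⟩⟩ applied to t yields ⟨⟨e, ⟨e, t⟩⟩, e⟩.
[cat most]: ⟨⟨e, e⟩, ⟨e, ⟨e, t⟩⟩⟩ applied to ⟨e, e⟩ yields ⟨e, ⟨e, t⟩⟩.
[[admires often] [cat most]]: ⟨⟨e, ⟨e, t⟩⟩, e⟩ applied to ⟨e, ⟨e, t⟩⟩ yields e.
[professor idea]: ⟨t, ⟨e, e⟩⟩ applied to t yields ⟨e, e⟩.
[[[admires often] [cat most]] [professor idea]]: ⟨e, e⟩ applied to e yields e.

e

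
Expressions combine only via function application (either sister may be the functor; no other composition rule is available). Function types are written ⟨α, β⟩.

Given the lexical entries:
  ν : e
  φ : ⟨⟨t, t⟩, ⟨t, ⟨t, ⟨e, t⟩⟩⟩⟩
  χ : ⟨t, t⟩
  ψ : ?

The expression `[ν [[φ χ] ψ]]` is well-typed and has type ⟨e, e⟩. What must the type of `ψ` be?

⟨⟨t, ⟨t, ⟨e, t⟩⟩⟩, ⟨e, ⟨e, e⟩⟩⟩

For [ν [[φ χ] ψ]] to have type ⟨e, e⟩ with ν of type e, [[φ χ] ψ] must be the function: [[φ χ] ψ] : ⟨e, ⟨e, e⟩⟩.
For [[φ χ] ψ] to have type ⟨e, ⟨e, e⟩⟩ with [φ χ] of type ⟨t, ⟨t, ⟨e, t⟩⟩⟩, ψ must be the function: ψ : ⟨⟨t, ⟨t, ⟨e, t⟩⟩⟩, ⟨e, ⟨e, e⟩⟩⟩.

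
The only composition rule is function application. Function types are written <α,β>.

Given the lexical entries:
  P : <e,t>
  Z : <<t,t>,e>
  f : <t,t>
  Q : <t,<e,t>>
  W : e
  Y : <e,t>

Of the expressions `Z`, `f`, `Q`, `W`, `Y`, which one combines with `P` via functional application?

Z : <<t,t>,e> — P needs e; Z needs <t,t>; neither fits.
f : <t,t> — P needs e; f needs t; neither fits.
Q : <t,<e,t>> — P needs e; Q needs t; neither fits.
W — combines: P : <e,t> takes W : e as argument, giving t.
Y : <e,t> — P needs e; Y needs e; neither fits.

W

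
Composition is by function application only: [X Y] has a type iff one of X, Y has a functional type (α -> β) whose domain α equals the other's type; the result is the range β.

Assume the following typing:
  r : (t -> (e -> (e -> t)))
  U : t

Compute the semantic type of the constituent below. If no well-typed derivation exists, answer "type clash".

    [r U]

(e -> (e -> t))

[r U]: functor r : (t -> (e -> (e -> t))), argument U : t; result (e -> (e -> t)).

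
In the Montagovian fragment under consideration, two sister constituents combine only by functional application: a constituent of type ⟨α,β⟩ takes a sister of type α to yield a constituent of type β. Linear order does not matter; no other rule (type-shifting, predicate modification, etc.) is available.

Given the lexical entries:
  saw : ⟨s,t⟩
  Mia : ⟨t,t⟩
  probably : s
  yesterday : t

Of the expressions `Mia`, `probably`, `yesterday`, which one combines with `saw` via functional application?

probably

Mia : ⟨t,t⟩ — neither side's domain matches the other.
probably — combines: saw : ⟨s,t⟩ takes probably : s as argument, giving t.
yesterday : t — neither side's domain matches the other.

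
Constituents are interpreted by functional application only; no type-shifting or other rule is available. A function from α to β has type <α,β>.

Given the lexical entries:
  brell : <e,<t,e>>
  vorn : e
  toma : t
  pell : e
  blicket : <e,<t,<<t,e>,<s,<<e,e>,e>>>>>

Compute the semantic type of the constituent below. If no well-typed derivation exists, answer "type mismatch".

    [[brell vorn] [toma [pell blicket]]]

<s,<<e,e>,e>>

[brell vorn] — brell of type <e,<t,e>> combines with vorn of type e: type <t,e>.
[pell blicket] — blicket of type <e,<t,<<t,e>,<s,<<e,e>,e>>>>> combines with pell of type e: type <t,<<t,e>,<s,<<e,e>,e>>>>.
[toma [pell blicket]] — [pell blicket] of type <t,<<t,e>,<s,<<e,e>,e>>>> combines with toma of type t: type <<t,e>,<s,<<e,e>,e>>>.
[[brell vorn] [toma [pell blicket]]] — [toma [pell blicket]] of type <<t,e>,<s,<<e,e>,e>>> combines with [brell vorn] of type <t,e>: type <s,<<e,e>,e>>.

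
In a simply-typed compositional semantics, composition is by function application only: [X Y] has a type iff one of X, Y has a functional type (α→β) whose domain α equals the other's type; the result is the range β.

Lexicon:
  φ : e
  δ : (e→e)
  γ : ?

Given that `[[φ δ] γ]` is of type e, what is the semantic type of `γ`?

(e→e)

For [[φ δ] γ] to have type e with [φ δ] of type e, γ must be the function: γ : (e→e).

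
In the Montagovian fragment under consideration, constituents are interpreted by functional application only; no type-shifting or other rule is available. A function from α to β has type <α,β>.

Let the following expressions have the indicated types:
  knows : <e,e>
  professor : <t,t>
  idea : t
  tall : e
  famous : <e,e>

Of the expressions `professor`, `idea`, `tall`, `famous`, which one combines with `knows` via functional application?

tall

professor : <t,t> — knows needs e; professor needs t; neither fits.
idea : t — knows needs e; idea needs nothing (atomic); neither fits.
tall — combines: knows : <e,e> takes tall : e as argument, giving e.
famous : <e,e> — knows needs e; famous needs e; neither fits.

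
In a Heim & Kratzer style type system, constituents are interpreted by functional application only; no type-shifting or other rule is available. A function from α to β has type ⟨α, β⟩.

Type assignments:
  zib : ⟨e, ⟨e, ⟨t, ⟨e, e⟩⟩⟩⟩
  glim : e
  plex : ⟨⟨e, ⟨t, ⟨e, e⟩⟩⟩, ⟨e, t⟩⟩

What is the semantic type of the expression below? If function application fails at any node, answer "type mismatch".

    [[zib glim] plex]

⟨e, t⟩

[zib glim]: functor zib : ⟨e, ⟨e, ⟨t, ⟨e, e⟩⟩⟩⟩, argument glim : e; result ⟨e, ⟨t, ⟨e, e⟩⟩⟩.
[[zib glim] plex]: functor plex : ⟨⟨e, ⟨t, ⟨e, e⟩⟩⟩, ⟨e, t⟩⟩, argument [zib glim] : ⟨e, ⟨t, ⟨e, e⟩⟩⟩; result ⟨e, t⟩.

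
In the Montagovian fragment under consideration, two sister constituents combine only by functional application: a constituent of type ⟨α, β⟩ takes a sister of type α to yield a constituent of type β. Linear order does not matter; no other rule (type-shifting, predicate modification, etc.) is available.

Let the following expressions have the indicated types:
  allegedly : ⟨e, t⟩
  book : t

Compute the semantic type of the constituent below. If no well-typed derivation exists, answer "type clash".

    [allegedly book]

type clash

[allegedly book]: ⟨e, t⟩ with t — neither is a function whose domain matches the other; composition fails here.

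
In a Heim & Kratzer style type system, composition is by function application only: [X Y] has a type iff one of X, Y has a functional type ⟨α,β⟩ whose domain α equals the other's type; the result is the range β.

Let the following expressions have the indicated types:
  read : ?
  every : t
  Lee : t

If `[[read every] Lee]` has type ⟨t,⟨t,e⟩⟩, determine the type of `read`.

[[read every] Lee] is required to be ⟨t,⟨t,e⟩⟩. Lee : t cannot yield ⟨t,⟨t,e⟩⟩ as functor, so [read every] : ⟨t,⟨t,⟨t,e⟩⟩⟩.
[read every] is required to be ⟨t,⟨t,⟨t,e⟩⟩⟩. every : t cannot yield ⟨t,⟨t,⟨t,e⟩⟩⟩ as functor, so read : ⟨t,⟨t,⟨t,⟨t,e⟩⟩⟩⟩.

⟨t,⟨t,⟨t,⟨t,e⟩⟩⟩⟩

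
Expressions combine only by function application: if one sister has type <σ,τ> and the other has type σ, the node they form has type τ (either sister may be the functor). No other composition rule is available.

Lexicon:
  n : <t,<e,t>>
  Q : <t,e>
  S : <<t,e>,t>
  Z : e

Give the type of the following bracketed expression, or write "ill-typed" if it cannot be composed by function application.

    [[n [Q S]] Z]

t

[Q S]: S is <<t,e>,t>, Q is <t,e>; result t.
[n [Q S]]: n is <t,<e,t>>, [Q S] is t; result <e,t>.
[[n [Q S]] Z]: [n [Q S]] is <e,t>, Z is e; result t.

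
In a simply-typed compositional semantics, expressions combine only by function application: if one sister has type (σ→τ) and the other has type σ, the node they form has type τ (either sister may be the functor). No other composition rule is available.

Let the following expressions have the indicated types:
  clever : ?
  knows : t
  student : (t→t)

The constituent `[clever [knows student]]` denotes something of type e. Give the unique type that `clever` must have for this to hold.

(t→e)

[clever [knows student]] is required to be e. [knows student] : t cannot yield e as functor, so clever : (t→e).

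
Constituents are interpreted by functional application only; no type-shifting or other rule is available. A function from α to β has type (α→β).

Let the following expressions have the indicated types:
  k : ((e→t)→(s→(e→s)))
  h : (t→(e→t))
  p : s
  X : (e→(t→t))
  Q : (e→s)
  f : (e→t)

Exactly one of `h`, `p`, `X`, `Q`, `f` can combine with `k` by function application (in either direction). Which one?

h : (t→(e→t)) — does not combine with k.
p : s — does not combine with k.
X : (e→(t→t)) — does not combine with k.
Q : (e→s) — does not combine with k.
f — combines: k : ((e→t)→(s→(e→s))) takes f : (e→t) as argument, giving (s→(e→s)).

f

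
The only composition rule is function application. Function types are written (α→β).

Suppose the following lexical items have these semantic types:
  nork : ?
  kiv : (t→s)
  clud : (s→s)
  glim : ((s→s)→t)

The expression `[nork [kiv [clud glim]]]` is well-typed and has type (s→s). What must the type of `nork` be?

For [nork [kiv [clud glim]]] to have type (s→s) with [kiv [clud glim]] of type s, nork must be the function: nork : (s→(s→s)).

(s→(s→s))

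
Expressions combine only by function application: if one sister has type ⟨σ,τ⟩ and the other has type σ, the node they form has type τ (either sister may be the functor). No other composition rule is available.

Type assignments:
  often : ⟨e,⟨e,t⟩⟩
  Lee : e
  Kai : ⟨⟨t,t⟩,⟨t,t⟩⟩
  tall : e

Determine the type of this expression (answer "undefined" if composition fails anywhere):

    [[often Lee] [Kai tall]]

At [often Lee], often : ⟨e,⟨e,t⟩⟩ takes Lee : e, giving ⟨e,t⟩.
[Kai tall]: ⟨⟨t,t⟩,⟨t,t⟩⟩ with e — neither is a function whose domain matches the other; composition fails here.

undefined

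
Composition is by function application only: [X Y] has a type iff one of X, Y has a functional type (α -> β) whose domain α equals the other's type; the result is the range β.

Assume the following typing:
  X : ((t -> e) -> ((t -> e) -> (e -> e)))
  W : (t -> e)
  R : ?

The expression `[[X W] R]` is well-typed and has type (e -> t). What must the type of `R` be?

[[X W] R] must have type (e -> t). The sister [X W] has type ((t -> e) -> (e -> e)); that is not a function onto (e -> t), so R must be the functor, of type (((t -> e) -> (e -> e)) -> (e -> t)).

(((t -> e) -> (e -> e)) -> (e -> t))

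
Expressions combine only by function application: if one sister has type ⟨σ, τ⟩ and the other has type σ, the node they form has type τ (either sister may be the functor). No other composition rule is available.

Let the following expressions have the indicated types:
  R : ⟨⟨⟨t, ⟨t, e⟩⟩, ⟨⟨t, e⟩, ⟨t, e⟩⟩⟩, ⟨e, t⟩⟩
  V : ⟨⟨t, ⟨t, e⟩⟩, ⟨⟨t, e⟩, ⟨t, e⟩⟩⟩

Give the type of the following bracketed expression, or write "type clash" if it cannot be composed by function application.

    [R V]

[R V]: ⟨⟨⟨t, ⟨t, e⟩⟩, ⟨⟨t, e⟩, ⟨t, e⟩⟩⟩, ⟨e, t⟩⟩ applied to ⟨⟨t, ⟨t, e⟩⟩, ⟨⟨t, e⟩, ⟨t, e⟩⟩⟩ yields ⟨e, t⟩.

⟨e, t⟩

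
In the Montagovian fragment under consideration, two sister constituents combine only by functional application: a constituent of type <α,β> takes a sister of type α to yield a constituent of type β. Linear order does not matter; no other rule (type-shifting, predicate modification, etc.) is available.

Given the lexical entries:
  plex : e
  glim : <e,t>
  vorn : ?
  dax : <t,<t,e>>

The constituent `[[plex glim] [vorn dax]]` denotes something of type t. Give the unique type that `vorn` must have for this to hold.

<<t,<t,e>>,<t,t>>

[[plex glim] [vorn dax]] is required to be t. [plex glim] : t cannot yield t as functor, so [vorn dax] : <t,t>.
[vorn dax] is required to be <t,t>. dax : <t,<t,e>> cannot yield <t,t> as functor, so vorn : <<t,<t,e>>,<t,t>>.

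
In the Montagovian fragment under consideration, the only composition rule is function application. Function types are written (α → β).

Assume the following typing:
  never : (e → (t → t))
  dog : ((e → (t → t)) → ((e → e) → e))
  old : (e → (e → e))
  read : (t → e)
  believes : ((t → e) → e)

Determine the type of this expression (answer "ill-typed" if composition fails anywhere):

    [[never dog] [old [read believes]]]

[never dog]: ((e → (t → t)) → ((e → e) → e)) applied to (e → (t → t)) yields ((e → e) → e).
[read believes]: ((t → e) → e) applied to (t → e) yields e.
[old [read believes]]: (e → (e → e)) applied to e yields (e → e).
[[never dog] [old [read believes]]]: ((e → e) → e) applied to (e → e) yields e.

e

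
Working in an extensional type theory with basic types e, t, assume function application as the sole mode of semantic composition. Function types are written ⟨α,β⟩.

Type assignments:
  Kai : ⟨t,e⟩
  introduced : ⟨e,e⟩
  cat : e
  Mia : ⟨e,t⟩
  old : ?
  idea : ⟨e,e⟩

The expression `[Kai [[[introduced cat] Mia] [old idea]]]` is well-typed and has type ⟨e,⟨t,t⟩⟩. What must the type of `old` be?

⟨⟨e,e⟩,⟨t,⟨⟨t,e⟩,⟨e,⟨t,t⟩⟩⟩⟩⟩

[Kai [[[introduced cat] Mia] [old idea]]] must have type ⟨e,⟨t,t⟩⟩. The sister Kai has type ⟨t,e⟩; that is not a function onto ⟨e,⟨t,t⟩⟩, so [[[introduced cat] Mia] [old idea]] must be the functor, of type ⟨⟨t,e⟩,⟨e,⟨t,t⟩⟩⟩.
[[[introduced cat] Mia] [old idea]] must have type ⟨⟨t,e⟩,⟨e,⟨t,t⟩⟩⟩. The sister [[introduced cat] Mia] has type t; that is not a function onto ⟨⟨t,e⟩,⟨e,⟨t,t⟩⟩⟩, so [old idea] must be the functor, of type ⟨t,⟨⟨t,e⟩,⟨e,⟨t,t⟩⟩⟩⟩.
[old idea] must have type ⟨t,⟨⟨t,e⟩,⟨e,⟨t,t⟩⟩⟩⟩. The sister idea has type ⟨e,e⟩; that is not a function onto ⟨t,⟨⟨t,e⟩,⟨e,⟨t,t⟩⟩⟩⟩, so old must be the functor, of type ⟨⟨e,e⟩,⟨t,⟨⟨t,e⟩,⟨e,⟨t,t⟩⟩⟩⟩⟩.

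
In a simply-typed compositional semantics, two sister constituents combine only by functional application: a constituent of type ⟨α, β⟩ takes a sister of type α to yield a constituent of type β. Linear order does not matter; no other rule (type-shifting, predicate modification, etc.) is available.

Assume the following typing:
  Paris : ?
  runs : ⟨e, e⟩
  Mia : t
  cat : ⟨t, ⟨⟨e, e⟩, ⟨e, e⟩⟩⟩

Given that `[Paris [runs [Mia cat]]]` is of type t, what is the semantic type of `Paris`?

⟨⟨e, e⟩, t⟩

[Paris [runs [Mia cat]]] is required to be t. [runs [Mia cat]] : ⟨e, e⟩ cannot yield t as functor, so Paris : ⟨⟨e, e⟩, t⟩.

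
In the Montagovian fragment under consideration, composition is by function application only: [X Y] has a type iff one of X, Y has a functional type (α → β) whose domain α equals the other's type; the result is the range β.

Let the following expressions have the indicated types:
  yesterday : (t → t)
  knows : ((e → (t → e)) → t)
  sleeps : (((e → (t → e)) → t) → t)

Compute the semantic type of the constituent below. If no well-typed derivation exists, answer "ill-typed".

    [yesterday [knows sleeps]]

[knows sleeps] — sleeps of type (((e → (t → e)) → t) → t) combines with knows of type ((e → (t → e)) → t): type t.
[yesterday [knows sleeps]] — yesterday of type (t → t) combines with [knows sleeps] of type t: type t.

t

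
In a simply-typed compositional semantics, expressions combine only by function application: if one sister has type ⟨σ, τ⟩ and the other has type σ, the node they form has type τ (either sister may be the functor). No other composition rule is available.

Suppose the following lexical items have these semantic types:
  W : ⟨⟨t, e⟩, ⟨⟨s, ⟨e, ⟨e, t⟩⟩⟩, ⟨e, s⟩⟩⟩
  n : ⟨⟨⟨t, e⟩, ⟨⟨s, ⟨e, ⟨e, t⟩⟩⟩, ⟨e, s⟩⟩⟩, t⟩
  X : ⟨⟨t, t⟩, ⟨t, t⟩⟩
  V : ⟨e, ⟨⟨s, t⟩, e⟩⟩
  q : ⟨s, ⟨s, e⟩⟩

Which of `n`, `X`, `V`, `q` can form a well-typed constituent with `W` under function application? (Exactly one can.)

n — combines: n : ⟨⟨⟨t, e⟩, ⟨⟨s, ⟨e, ⟨e, t⟩⟩⟩, ⟨e, s⟩⟩⟩, t⟩ takes W : ⟨⟨t, e⟩, ⟨⟨s, ⟨e, ⟨e, t⟩⟩⟩, ⟨e, s⟩⟩⟩ as argument, giving t.
X : ⟨⟨t, t⟩, ⟨t, t⟩⟩ — W needs ⟨t, e⟩; X needs ⟨t, t⟩; neither fits.
V : ⟨e, ⟨⟨s, t⟩, e⟩⟩ — W needs ⟨t, e⟩; V needs e; neither fits.
q : ⟨s, ⟨s, e⟩⟩ — W needs ⟨t, e⟩; q needs s; neither fits.

n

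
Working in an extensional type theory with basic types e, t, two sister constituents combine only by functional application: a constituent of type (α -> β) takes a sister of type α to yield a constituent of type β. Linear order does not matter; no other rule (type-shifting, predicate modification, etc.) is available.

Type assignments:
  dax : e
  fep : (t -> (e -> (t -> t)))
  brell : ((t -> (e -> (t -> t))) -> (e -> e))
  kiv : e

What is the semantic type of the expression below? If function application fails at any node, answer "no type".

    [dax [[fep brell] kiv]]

no type

[fep brell]: ((t -> (e -> (t -> t))) -> (e -> e)) applied to (t -> (e -> (t -> t))) yields (e -> e).
[[fep brell] kiv]: (e -> e) applied to e yields e.
[dax [[fep brell] kiv]]: e and e cannot combine by function application — type clash.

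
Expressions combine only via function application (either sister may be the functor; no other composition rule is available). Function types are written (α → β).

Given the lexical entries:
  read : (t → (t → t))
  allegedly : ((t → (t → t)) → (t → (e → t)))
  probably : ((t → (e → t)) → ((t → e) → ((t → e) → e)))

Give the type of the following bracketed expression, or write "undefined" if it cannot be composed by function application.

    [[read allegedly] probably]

((t → e) → ((t → e) → e))

At [read allegedly], allegedly : ((t → (t → t)) → (t → (e → t))) takes read : (t → (t → t)), giving (t → (e → t)).
At [[read allegedly] probably], probably : ((t → (e → t)) → ((t → e) → ((t → e) → e))) takes [read allegedly] : (t → (e → t)), giving ((t → e) → ((t → e) → e)).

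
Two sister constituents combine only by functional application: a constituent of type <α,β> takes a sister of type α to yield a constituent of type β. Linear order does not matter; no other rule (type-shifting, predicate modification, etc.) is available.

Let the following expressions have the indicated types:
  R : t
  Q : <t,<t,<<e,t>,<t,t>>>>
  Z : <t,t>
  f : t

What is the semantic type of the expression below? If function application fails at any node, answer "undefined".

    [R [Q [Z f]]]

<<e,t>,<t,t>>

[Z f] — Z of type <t,t> combines with f of type t: type t.
[Q [Z f]] — Q of type <t,<t,<<e,t>,<t,t>>>> combines with [Z f] of type t: type <t,<<e,t>,<t,t>>>.
[R [Q [Z f]]] — [Q [Z f]] of type <t,<<e,t>,<t,t>>> combines with R of type t: type <<e,t>,<t,t>>.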